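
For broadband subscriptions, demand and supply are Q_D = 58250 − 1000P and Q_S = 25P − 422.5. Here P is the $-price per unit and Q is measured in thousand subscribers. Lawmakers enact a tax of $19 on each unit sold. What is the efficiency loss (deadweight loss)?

In inverse form: demand P = 58.25 − 0.001Q, supply P = 16.9 + 0.04Q.
Competitive equilibrium: 58.25 − 0.001Q = 16.9 + 0.04Q → Q* = 1008.5366, P* = 57.2415.
With the tax, the buyer price exceeds the seller price by 19: (58.25 − 0.001Q) − (16.9 + 0.04Q) = 19 → Q' = 545.122.
ΔQ = 1008.5366 − 545.122 = 463.4146; the wedge equals the tax, 19.
Welfare loss = ½ × 463.4146 × 19 = $4402.44 thousand.

$4402.44 thousand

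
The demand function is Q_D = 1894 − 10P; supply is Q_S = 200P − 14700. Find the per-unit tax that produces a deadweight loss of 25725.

In inverse form: demand P = 189.4 − 0.1Q, supply P = 73.5 + 0.005Q.
Competitive equilibrium: 189.4 − 0.1Q = 73.5 + 0.005Q → Q* = 1103.8095, P* = 79.019.
A tax t gives ΔQ = t/0.105 and wedge t, so DWL = t²/0.21.
t²/0.21 = 25725 → t² = 5402.25 → t = 73.5.

73.5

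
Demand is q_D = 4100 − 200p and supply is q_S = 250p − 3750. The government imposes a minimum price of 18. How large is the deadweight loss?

In inverse form: demand p = 20.5 − 0.005q, supply p = 15 + 0.004q.
Competitive equilibrium: 20.5 − 0.005q = 15 + 0.004q → q* = 611.1111, p* = 17.4444.
At the floor p = 18, quantity demanded = (20.5 − 18)/0.005 = 500.
Sellers' marginal cost at q' = 500: 15 + 0.004·500 = 17.
Δq = 611.1111 − 500 = 111.1111; wedge = 18 − 17 = 1.
Deadweight loss = ½ × 111.1111 × 1 = 55.56.

55.56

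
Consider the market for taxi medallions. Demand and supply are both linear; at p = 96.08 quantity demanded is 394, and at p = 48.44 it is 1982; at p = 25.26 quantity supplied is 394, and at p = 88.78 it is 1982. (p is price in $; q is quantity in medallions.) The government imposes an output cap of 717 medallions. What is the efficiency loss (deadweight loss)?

Demand slope = (48.44 − 96.08)/(1982 − 394) = −0.03, so p = 107.9 − 0.03q.
Supply slope = (88.78 − 25.26)/(1982 − 394) = 0.04, so p = 9.5 + 0.04q.
Competitive equilibrium: 107.9 − 0.03q = 9.5 + 0.04q → q* = 1405.7143, p* = 65.7286.
At q = 717: demand price = 107.9 − 0.03·717 = 86.39; supply price = 9.5 + 0.04·717 = 38.18.
Δq = 1405.7143 − 717 = 688.7143; wedge = 86.39 − 38.18 = 48.21.
DWL = ½ × 688.7143 × 48.21 = $16601.46.

$16601.46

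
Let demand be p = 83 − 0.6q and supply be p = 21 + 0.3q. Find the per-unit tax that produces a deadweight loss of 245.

21

Competitive equilibrium: 83 − 0.6q = 21 + 0.3q → q* = 68.8889, p* = 41.6667.
A tax t gives Δq = t/0.9 and wedge t, so DWL = t²/1.8.
t²/1.8 = 245 → t² = 441 → t = 21.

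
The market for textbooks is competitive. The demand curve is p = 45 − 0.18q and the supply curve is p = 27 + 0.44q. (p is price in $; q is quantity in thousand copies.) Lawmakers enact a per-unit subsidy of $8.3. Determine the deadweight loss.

$55.56 thousand

Competitive equilibrium: 45 − 0.18q = 27 + 0.44q → q* = 29.0323, p* = 39.7742.
The subsidy lowers effective supply by 8.3: p = 18.7 + 0.44q.
New quantity: 45 − 0.18q = 18.7 + 0.44q → q' = 42.4194.
Overproduction Δq = 42.4194 − 29.0323 = 13.3871; wedge = subsidy = 8.3.
Welfare loss = ½ × 13.3871 × 8.3 = $55.56 thousand.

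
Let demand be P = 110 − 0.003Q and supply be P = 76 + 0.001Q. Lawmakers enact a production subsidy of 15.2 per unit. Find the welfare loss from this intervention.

28880

Competitive equilibrium: 110 − 0.003Q = 76 + 0.001Q → Q* = 8500, P* = 84.5.
The subsidy lowers effective supply by 15.2: P = 60.8 + 0.001Q.
New quantity: 110 − 0.003Q = 60.8 + 0.001Q → Q' = 12300.
Overproduction ΔQ = 12300 − 8500 = 3800; wedge = subsidy = 15.2.
DWL = ½ × 3800 × 15.2 = 28880.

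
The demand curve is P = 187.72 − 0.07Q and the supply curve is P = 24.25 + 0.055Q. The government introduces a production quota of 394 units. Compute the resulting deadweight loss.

52184.83

Competitive equilibrium: 187.72 − 0.07Q = 24.25 + 0.055Q → Q* = 1307.76, P* = 96.1768.
At Q = 394: demand price = 187.72 − 0.07·394 = 160.14; supply price = 24.25 + 0.055·394 = 45.92.
ΔQ = 1307.76 − 394 = 913.76; wedge = 160.14 − 45.92 = 114.22.
DWL = ½ × 913.76 × 114.22 = 52184.83.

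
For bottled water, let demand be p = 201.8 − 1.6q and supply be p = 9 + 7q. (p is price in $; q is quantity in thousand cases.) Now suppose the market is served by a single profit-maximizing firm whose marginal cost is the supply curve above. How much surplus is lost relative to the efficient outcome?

$53.18 thousand

Competitive equilibrium: 201.8 − 1.6q = 9 + 7q → q* = 22.4186, p* = 165.9302.
Marginal revenue: MR = 201.8 − 3.2q. Set MR = MC: 201.8 − 3.2q = 9 + 7q → q_m = 18.902.
Price p_m = 201.8 − 1.6·18.902 = 171.5568; MC(q_m) = 9 + 7·18.902 = 141.314.
Competitive q* = 22.4186, so Δq = 3.5166; wedge = 171.5568 − 141.314 = 30.2428.
The triangle = ½ × 3.5166 × 30.2428 = $53.18 thousand.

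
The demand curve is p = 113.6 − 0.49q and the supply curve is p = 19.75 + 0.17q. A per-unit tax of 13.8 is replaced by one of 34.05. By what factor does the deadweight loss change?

Competitive equilibrium: 113.6 − 0.49q = 19.75 + 0.17q → q* = 142.197, p* = 43.9235.
For a per-unit tax t: Δq = t/0.66, so DWL = ½·t·(t/0.66) = t²/1.32.
At t = 13.8: DWL = 144.273. At t = 34.05: DWL = 878.335.
Ratio = (34.05/13.8)² = 6.088.

6.088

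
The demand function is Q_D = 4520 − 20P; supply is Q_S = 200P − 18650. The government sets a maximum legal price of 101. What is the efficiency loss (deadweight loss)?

In inverse form: demand P = 226 − 0.05Q, supply P = 93.25 + 0.005Q.
Competitive equilibrium: 226 − 0.05Q = 93.25 + 0.005Q → Q* = 2413.6364, P* = 105.3182.
At the ceiling P = 101, quantity supplied = (101 − 93.25)/0.005 = 1550.
Willingness to pay at Q' = 1550: 226 − 0.05·1550 = 148.5.
ΔQ = 2413.6364 − 1550 = 863.6364; wedge = 148.5 − 101 = 47.5.
DWL = ½ × 863.6364 × 47.5 = 20511.36.

20511.36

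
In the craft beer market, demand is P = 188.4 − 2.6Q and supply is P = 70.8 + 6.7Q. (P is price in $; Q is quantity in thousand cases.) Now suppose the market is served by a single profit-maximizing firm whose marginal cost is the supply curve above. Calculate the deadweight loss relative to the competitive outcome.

Competitive equilibrium: 188.4 − 2.6Q = 70.8 + 6.7Q → Q* = 12.6452, P* = 155.5226.
Marginal revenue: MR = 188.4 − 5.2Q. Set MR = MC: 188.4 − 5.2Q = 70.8 + 6.7Q → Q_m = 9.8824.
Price P_m = 188.4 − 2.6·9.8824 = 162.7058; MC(Q_m) = 70.8 + 6.7·9.8824 = 137.0121.
Competitive Q* = 12.6452, so ΔQ = 2.7628; wedge = 162.7058 − 137.0121 = 25.6937.
The triangle = ½ × 2.7628 × 25.6937 = $35.49 thousand.

$35.49 thousand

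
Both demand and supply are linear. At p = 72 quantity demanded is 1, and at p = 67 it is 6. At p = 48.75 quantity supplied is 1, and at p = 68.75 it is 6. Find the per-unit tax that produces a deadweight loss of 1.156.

3.4

Demand slope = (67 − 72)/(6 − 1) = −1, so p = 73 − q.
Supply slope = (68.75 − 48.75)/(6 − 1) = 4, so p = 44.75 + 4q.
Competitive equilibrium: 73 − q = 44.75 + 4q → q* = 5.65, p* = 67.35.
A tax t gives Δq = t/5 and wedge t, so DWL = t²/10.
t²/10 = 1.156 → t² = 11.56 → t = 3.4.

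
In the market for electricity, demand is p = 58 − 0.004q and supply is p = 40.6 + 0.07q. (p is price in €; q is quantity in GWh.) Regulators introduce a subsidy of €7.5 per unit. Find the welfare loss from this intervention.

€380.07

Competitive equilibrium: 58 − 0.004q = 40.6 + 0.07q → q* = 235.1351, p* = 57.0595.
The subsidy lowers effective supply by 7.5: p = 33.1 + 0.07q.
New quantity: 58 − 0.004q = 33.1 + 0.07q → q' = 336.4865.
Overproduction Δq = 336.4865 − 235.1351 = 101.3514; wedge = subsidy = 7.5.
Deadweight loss = ½ × 101.3514 × 7.5 = €380.07.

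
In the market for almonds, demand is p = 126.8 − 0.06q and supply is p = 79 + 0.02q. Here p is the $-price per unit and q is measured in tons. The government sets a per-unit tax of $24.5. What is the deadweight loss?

$3751.56

Competitive equilibrium: 126.8 − 0.06q = 79 + 0.02q → q* = 597.5, p* = 90.95.
With the tax, the buyer price exceeds the seller price by 24.5: (126.8 − 0.06q) − (79 + 0.02q) = 24.5 → q' = 291.25.
Δq = 597.5 − 291.25 = 306.25; the wedge equals the tax, 24.5.
The triangle = ½ × 306.25 × 24.5 = $3751.56.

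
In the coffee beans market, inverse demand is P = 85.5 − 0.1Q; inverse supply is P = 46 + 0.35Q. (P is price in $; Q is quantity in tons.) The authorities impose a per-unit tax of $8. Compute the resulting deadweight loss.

Competitive equilibrium: 85.5 − 0.1Q = 46 + 0.35Q → Q* = 87.7778, P* = 76.7222.
With the tax, the buyer price exceeds the seller price by 8: (85.5 − 0.1Q) − (46 + 0.35Q) = 8 → Q' = 70.
ΔQ = 87.7778 − 70 = 17.7778; the wedge equals the tax, 8.
DWL = ½ × 17.7778 × 8 = $71.11.

$71.11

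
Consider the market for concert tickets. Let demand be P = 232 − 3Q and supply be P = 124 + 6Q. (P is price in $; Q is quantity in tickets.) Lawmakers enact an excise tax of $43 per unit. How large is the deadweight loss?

Competitive equilibrium: 232 − 3Q = 124 + 6Q → Q* = 12, P* = 196.
With the tax, the buyer price exceeds the seller price by 43: (232 − 3Q) − (124 + 6Q) = 43 → Q' = 7.2222.
ΔQ = 12 − 7.2222 = 4.7778; the wedge equals the tax, 43.
DWL = ½ × 4.7778 × 43 = $102.72.

$102.72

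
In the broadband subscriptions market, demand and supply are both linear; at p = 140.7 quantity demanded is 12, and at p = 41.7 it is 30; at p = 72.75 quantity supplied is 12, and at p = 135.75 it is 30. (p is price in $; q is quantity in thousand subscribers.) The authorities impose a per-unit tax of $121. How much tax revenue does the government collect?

Demand slope = (41.7 − 140.7)/(30 − 12) = −5.5, so p = 206.7 − 5.5q.
Supply slope = (135.75 − 72.75)/(30 − 12) = 3.5, so p = 30.75 + 3.5q.
Competitive equilibrium: 206.7 − 5.5q = 30.75 + 3.5q → q* = 19.55, p* = 99.175.
With the tax, the buyer price exceeds the seller price by 121: (206.7 − 5.5q) − (30.75 + 3.5q) = 121 → q' = 6.10556.
Tax revenue = 121 × 6.10556 = $738.77 thousand.

$738.77 thousand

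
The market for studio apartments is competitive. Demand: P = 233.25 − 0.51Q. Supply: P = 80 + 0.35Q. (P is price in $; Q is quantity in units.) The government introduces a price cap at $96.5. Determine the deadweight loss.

$7385.41

Competitive equilibrium: 233.25 − 0.51Q = 80 + 0.35Q → Q* = 178.19767, P* = 142.36919.
At the ceiling P = 96.5, quantity supplied = (96.5 − 80)/0.35 = 47.14286.
Willingness to pay at Q' = 47.14286: 233.25 − 0.51·47.14286 = 209.20714.
ΔQ = 178.19767 − 47.14286 = 131.05481; wedge = 209.20714 − 96.5 = 112.70714.
Deadweight loss = ½ × 131.05481 × 112.70714 = $7385.41.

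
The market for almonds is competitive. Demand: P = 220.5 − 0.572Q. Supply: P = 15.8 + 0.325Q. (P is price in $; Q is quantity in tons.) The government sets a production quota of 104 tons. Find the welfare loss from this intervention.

Competitive equilibrium: 220.5 − 0.572Q = 15.8 + 0.325Q → Q* = 228.2051, P* = 89.9667.
At Q = 104: demand price = 220.5 − 0.572·104 = 161.012; supply price = 15.8 + 0.325·104 = 49.6.
ΔQ = 228.2051 − 104 = 124.2051; wedge = 161.012 − 49.6 = 111.412.
Welfare loss = ½ × 124.2051 × 111.412 = $6918.97.

$6918.97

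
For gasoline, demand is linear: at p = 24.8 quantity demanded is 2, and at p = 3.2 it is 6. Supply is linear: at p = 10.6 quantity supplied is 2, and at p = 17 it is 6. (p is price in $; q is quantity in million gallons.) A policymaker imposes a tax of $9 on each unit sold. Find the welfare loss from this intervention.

Demand slope = (3.2 − 24.8)/(6 − 2) = −5.4, so p = 35.6 − 5.4q.
Supply slope = (17 − 10.6)/(6 − 2) = 1.6, so p = 7.4 + 1.6q.
Competitive equilibrium: 35.6 − 5.4q = 7.4 + 1.6q → q* = 4.0286, p* = 13.8457.
With the tax, the buyer price exceeds the seller price by 9: (35.6 − 5.4q) − (7.4 + 1.6q) = 9 → q' = 2.7429.
Δq = 4.0286 − 2.7429 = 1.2857; the wedge equals the tax, 9.
The triangle = ½ × 1.2857 × 9 = $5.79 million.

$5.79 million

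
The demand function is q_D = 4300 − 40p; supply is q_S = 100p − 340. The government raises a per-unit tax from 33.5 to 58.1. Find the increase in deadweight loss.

32190.86

In inverse form: demand p = 107.5 − 0.025q, supply p = 3.4 + 0.01q.
Competitive equilibrium: 107.5 − 0.025q = 3.4 + 0.01q → q* = 2974.2857, p* = 33.1429.
For a per-unit tax t: Δq = t/0.035, so DWL = ½·t·(t/0.035) = t²/0.07.
At t = 33.5: DWL = 16032.143. At t = 58.1: DWL = 48223.
Increase = 48223 − 16032.143 = 32190.86.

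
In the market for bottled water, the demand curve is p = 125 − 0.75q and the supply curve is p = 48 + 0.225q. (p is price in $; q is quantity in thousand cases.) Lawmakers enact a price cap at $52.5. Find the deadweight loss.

Competitive equilibrium: 125 − 0.75q = 48 + 0.225q → q* = 78.9744, p* = 65.7692.
At the ceiling p = 52.5, quantity supplied = (52.5 − 48)/0.225 = 20.
Willingness to pay at q' = 20: 125 − 0.75·20 = 110.
Δq = 78.9744 − 20 = 58.9744; wedge = 110 − 52.5 = 57.5.
Deadweight loss = ½ × 58.9744 × 57.5 = $1695.51 thousand.

$1695.51 thousand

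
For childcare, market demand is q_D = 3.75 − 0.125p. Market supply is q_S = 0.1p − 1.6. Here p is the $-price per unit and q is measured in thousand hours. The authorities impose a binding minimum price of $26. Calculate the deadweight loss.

In inverse form: demand p = 30 − 8q, supply p = 16 + 10q.
Competitive equilibrium: 30 − 8q = 16 + 10q → q* = 0.7778, p* = 23.7778.
At the floor p = 26, quantity demanded = (30 − 26)/8 = 0.5.
Sellers' marginal cost at q' = 0.5: 16 + 10·0.5 = 21.
Δq = 0.7778 − 0.5 = 0.2778; wedge = 26 − 21 = 5.
The triangle = ½ × 0.2778 × 5 = $0.69 thousand.

$0.69 thousand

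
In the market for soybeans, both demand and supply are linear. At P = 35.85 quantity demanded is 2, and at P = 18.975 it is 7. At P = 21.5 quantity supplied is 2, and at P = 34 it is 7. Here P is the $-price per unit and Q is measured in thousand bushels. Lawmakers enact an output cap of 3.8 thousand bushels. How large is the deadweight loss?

$1.21 thousand

Demand slope = (18.975 − 35.85)/(7 − 2) = −3.375, so P = 42.6 − 3.375Q.
Supply slope = (34 − 21.5)/(7 − 2) = 2.5, so P = 16.5 + 2.5Q.
Competitive equilibrium: 42.6 − 3.375Q = 16.5 + 2.5Q → Q* = 4.4426, P* = 27.6064.
At Q = 3.8: demand price = 42.6 − 3.375·3.8 = 29.775; supply price = 16.5 + 2.5·3.8 = 26.
ΔQ = 4.4426 − 3.8 = 0.6426; wedge = 29.775 − 26 = 3.775.
Welfare loss = ½ × 0.6426 × 3.775 = $1.21 thousand.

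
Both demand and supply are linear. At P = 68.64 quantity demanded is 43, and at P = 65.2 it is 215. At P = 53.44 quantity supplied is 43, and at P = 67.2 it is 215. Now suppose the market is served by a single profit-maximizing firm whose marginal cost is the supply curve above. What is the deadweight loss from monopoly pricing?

Demand slope = (65.2 − 68.64)/(215 − 43) = −0.02, so P = 69.5 − 0.02Q.
Supply slope = (67.2 − 53.44)/(215 − 43) = 0.08, so P = 50 + 0.08Q.
Competitive equilibrium: 69.5 − 0.02Q = 50 + 0.08Q → Q* = 195, P* = 65.6.
Marginal revenue: MR = 69.5 − 0.04Q. Set MR = MC: 69.5 − 0.04Q = 50 + 0.08Q → Q_m = 162.5.
Price P_m = 69.5 − 0.02·162.5 = 66.25; MC(Q_m) = 50 + 0.08·162.5 = 63.
Competitive Q* = 195, so ΔQ = 32.5; wedge = 66.25 − 63 = 3.25.
The triangle = ½ × 32.5 × 3.25 = 52.81.

52.81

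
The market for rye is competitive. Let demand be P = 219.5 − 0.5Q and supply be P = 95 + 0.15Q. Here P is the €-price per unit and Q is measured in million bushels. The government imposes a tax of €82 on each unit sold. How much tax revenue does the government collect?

Competitive equilibrium: 219.5 − 0.5Q = 95 + 0.15Q → Q* = 191.5385, P* = 123.7308.
With the tax, the buyer price exceeds the seller price by 82: (219.5 − 0.5Q) − (95 + 0.15Q) = 82 → Q' = 65.3846.
Tax revenue = 82 × 65.3846 = €5361.54 million.

€5361.54 million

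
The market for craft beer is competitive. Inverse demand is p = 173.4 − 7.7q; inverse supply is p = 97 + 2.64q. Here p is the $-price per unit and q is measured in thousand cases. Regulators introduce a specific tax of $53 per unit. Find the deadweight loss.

$135.83 thousand

Competitive equilibrium: 173.4 − 7.7q = 97 + 2.64q → q* = 7.3888, p* = 116.5064.
With the tax, the buyer price exceeds the seller price by 53: (173.4 − 7.7q) − (97 + 2.64q) = 53 → q' = 2.2631.
Δq = 7.3888 − 2.2631 = 5.1257; the wedge equals the tax, 53.
Deadweight loss = ½ × 5.1257 × 53 = $135.83 thousand.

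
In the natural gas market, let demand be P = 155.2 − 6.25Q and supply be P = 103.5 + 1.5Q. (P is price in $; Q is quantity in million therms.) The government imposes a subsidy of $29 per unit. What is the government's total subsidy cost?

$301.97 million

Competitive equilibrium: 155.2 − 6.25Q = 103.5 + 1.5Q → Q* = 6.671, P* = 113.5065.
The subsidy lowers effective supply by 29: P = 74.5 + 1.5Q.
New quantity: 155.2 − 6.25Q = 74.5 + 1.5Q → Q' = 10.4129.
Total subsidy cost = 29 × 10.4129 = $301.97 million.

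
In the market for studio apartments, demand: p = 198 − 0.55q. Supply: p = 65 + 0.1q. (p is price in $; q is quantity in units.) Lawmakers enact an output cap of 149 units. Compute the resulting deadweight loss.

Competitive equilibrium: 198 − 0.55q = 65 + 0.1q → q* = 204.6154, p* = 85.4615.
At q = 149: demand price = 198 − 0.55·149 = 116.05; supply price = 65 + 0.1·149 = 79.9.
Δq = 204.6154 − 149 = 55.6154; wedge = 116.05 − 79.9 = 36.15.
DWL = ½ × 55.6154 × 36.15 = $1005.25.

$1005.25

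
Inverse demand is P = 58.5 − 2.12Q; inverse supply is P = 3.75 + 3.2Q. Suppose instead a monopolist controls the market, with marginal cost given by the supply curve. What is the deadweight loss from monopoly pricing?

22.87

Competitive equilibrium: 58.5 − 2.12Q = 3.75 + 3.2Q → Q* = 10.2914, P* = 36.6823.
Marginal revenue: MR = 58.5 − 4.24Q. Set MR = MC: 58.5 − 4.24Q = 3.75 + 3.2Q → Q_m = 7.3589.
Price P_m = 58.5 − 2.12·7.3589 = 42.8991; MC(Q_m) = 3.75 + 3.2·7.3589 = 27.2985.
Competitive Q* = 10.2914, so ΔQ = 2.9325; wedge = 42.8991 − 27.2985 = 15.6006.
Deadweight loss = ½ × 2.9325 × 15.6006 = 22.87.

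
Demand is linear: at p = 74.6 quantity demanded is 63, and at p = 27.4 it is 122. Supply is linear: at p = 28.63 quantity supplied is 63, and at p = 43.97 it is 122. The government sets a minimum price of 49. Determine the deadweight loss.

Demand slope = (27.4 − 74.6)/(122 − 63) = −0.8, so p = 125 − 0.8q.
Supply slope = (43.97 − 28.63)/(122 − 63) = 0.26, so p = 12.25 + 0.26q.
Competitive equilibrium: 125 − 0.8q = 12.25 + 0.26q → q* = 106.3679, p* = 39.9057.
At the floor p = 49, quantity demanded = (125 − 49)/0.8 = 95.
Sellers' marginal cost at q' = 95: 12.25 + 0.26·95 = 36.95.
Δq = 106.3679 − 95 = 11.3679; wedge = 49 − 36.95 = 12.05.
The triangle = ½ × 11.3679 × 12.05 = 68.49.

68.49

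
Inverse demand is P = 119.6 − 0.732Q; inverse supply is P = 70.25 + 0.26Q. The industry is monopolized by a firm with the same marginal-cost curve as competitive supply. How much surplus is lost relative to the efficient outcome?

Competitive equilibrium: 119.6 − 0.732Q = 70.25 + 0.26Q → Q* = 49.748, P* = 83.1845.
Marginal revenue: MR = 119.6 − 1.464Q. Set MR = MC: 119.6 − 1.464Q = 70.25 + 0.26Q → Q_m = 28.6253.
Price P_m = 119.6 − 0.732·28.6253 = 98.6463; MC(Q_m) = 70.25 + 0.26·28.6253 = 77.6926.
Competitive Q* = 49.748, so ΔQ = 21.1227; wedge = 98.6463 − 77.6926 = 20.9537.
Deadweight loss = ½ × 21.1227 × 20.9537 = 221.30.

221.30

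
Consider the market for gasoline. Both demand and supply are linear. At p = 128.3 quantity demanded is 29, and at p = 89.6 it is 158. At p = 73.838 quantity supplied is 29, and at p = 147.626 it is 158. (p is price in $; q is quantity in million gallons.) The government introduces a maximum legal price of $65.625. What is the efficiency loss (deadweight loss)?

Demand slope = (89.6 − 128.3)/(158 − 29) = −0.3, so p = 137 − 0.3q.
Supply slope = (147.626 − 73.838)/(158 − 29) = 0.572, so p = 57.25 + 0.572q.
Competitive equilibrium: 137 − 0.3q = 57.25 + 0.572q → q* = 91.4564, p* = 109.5631.
At the ceiling p = 65.625, quantity supplied = (65.625 − 57.25)/0.572 = 14.6416.
Willingness to pay at q' = 14.6416: 137 − 0.3·14.6416 = 132.6075.
Δq = 91.4564 − 14.6416 = 76.8148; wedge = 132.6075 − 65.625 = 66.9825.
DWL = ½ × 76.8148 × 66.9825 = $2572.62 million.

$2572.62 million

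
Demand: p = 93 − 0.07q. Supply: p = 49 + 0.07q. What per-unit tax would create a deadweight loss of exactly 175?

Competitive equilibrium: 93 − 0.07q = 49 + 0.07q → q* = 314.2857, p* = 71.
A tax t gives Δq = t/0.14 and wedge t, so DWL = t²/0.28.
t²/0.28 = 175 → t² = 49 → t = 7.

7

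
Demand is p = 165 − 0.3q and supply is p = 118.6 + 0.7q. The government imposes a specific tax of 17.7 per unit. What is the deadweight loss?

Competitive equilibrium: 165 − 0.3q = 118.6 + 0.7q → q* = 46.4, p* = 151.08.
With the tax, the buyer price exceeds the seller price by 17.7: (165 − 0.3q) − (118.6 + 0.7q) = 17.7 → q' = 28.7.
Δq = 46.4 − 28.7 = 17.7; the wedge equals the tax, 17.7.
DWL = ½ × 17.7 × 17.7 = 156.645.

156.645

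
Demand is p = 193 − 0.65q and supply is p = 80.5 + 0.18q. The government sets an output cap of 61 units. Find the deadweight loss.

2305.96

Competitive equilibrium: 193 − 0.65q = 80.5 + 0.18q → q* = 135.5422, p* = 104.8976.
At q = 61: demand price = 193 − 0.65·61 = 153.35; supply price = 80.5 + 0.18·61 = 91.48.
Δq = 135.5422 − 61 = 74.5422; wedge = 153.35 − 91.48 = 61.87.
The triangle = ½ × 74.5422 × 61.87 = 2305.96.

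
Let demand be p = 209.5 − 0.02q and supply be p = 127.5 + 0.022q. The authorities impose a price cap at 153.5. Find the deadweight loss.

Competitive equilibrium: 209.5 − 0.02q = 127.5 + 0.022q → q* = 1952.38095, p* = 170.45238.
At the ceiling p = 153.5, quantity supplied = (153.5 − 127.5)/0.022 = 1181.81818.
Willingness to pay at q' = 1181.81818: 209.5 − 0.02·1181.81818 = 185.86364.
Δq = 1952.38095 − 1181.81818 = 770.56277; wedge = 185.86364 − 153.5 = 32.36364.
Welfare loss = ½ × 770.56277 × 32.36364 = 12469.11.

12469.11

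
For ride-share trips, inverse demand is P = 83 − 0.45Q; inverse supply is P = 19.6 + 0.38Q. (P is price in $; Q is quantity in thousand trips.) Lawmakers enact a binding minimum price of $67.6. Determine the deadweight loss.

$737.76 thousand

Competitive equilibrium: 83 − 0.45Q = 19.6 + 0.38Q → Q* = 76.3855, P* = 48.6265.
At the floor P = 67.6, quantity demanded = (83 − 67.6)/0.45 = 34.2222.
Sellers' marginal cost at Q' = 34.2222: 19.6 + 0.38·34.2222 = 32.6044.
ΔQ = 76.3855 − 34.2222 = 42.1633; wedge = 67.6 − 32.6044 = 34.9956.
Welfare loss = ½ × 42.1633 × 34.9956 = $737.76 thousand.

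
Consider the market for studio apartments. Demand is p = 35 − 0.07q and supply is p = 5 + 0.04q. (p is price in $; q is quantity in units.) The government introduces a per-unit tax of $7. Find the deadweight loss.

$222.73

Competitive equilibrium: 35 − 0.07q = 5 + 0.04q → q* = 272.7273, p* = 15.9091.
With the tax, the buyer price exceeds the seller price by 7: (35 − 0.07q) − (5 + 0.04q) = 7 → q' = 209.0909.
Δq = 272.7273 − 209.0909 = 63.6364; the wedge equals the tax, 7.
The triangle = ½ × 63.6364 × 7 = $222.73.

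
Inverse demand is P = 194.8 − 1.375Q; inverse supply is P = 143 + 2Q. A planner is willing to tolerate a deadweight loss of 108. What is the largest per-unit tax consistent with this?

27

Competitive equilibrium: 194.8 − 1.375Q = 143 + 2Q → Q* = 15.3481, P* = 173.6963.
A tax t gives ΔQ = t/3.375 and wedge t, so DWL = t²/6.75.
t²/6.75 = 108 → t² = 729 → t = 27.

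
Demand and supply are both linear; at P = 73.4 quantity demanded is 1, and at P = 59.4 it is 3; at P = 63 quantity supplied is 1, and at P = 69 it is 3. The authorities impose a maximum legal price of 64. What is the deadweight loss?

2.50

Demand slope = (59.4 − 73.4)/(3 − 1) = −7, so P = 80.4 − 7Q.
Supply slope = (69 − 63)/(3 − 1) = 3, so P = 60 + 3Q.
Competitive equilibrium: 80.4 − 7Q = 60 + 3Q → Q* = 2.04, P* = 66.12.
At the ceiling P = 64, quantity supplied = (64 − 60)/3 = 1.3333.
Willingness to pay at Q' = 1.3333: 80.4 − 7·1.3333 = 71.0669.
ΔQ = 2.04 − 1.3333 = 0.7067; wedge = 71.0669 − 64 = 7.0669.
Deadweight loss = ½ × 0.7067 × 7.0669 = 2.50.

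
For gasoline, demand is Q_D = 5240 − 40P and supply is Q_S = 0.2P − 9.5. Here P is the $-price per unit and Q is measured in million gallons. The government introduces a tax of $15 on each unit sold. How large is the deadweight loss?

In inverse form: demand P = 131 − 0.025Q, supply P = 47.5 + 5Q.
Competitive equilibrium: 131 − 0.025Q = 47.5 + 5Q → Q* = 16.6169, P* = 130.5846.
With the tax, the buyer price exceeds the seller price by 15: (131 − 0.025Q) − (47.5 + 5Q) = 15 → Q' = 13.6318.
ΔQ = 16.6169 − 13.6318 = 2.9851; the wedge equals the tax, 15.
Deadweight loss = ½ × 2.9851 × 15 = $22.39 million.

$22.39 million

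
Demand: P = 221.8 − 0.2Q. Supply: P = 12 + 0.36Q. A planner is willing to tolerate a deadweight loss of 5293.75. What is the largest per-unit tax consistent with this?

77

Competitive equilibrium: 221.8 − 0.2Q = 12 + 0.36Q → Q* = 374.6429, P* = 146.8714.
A tax t gives ΔQ = t/0.56 and wedge t, so DWL = t²/1.12.
t²/1.12 = 5293.75 → t² = 5929 → t = 77.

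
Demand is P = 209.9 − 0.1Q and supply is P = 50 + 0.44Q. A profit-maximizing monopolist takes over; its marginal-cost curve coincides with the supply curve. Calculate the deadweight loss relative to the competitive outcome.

577.98

Competitive equilibrium: 209.9 − 0.1Q = 50 + 0.44Q → Q* = 296.1111, P* = 180.2889.
Marginal revenue: MR = 209.9 − 0.2Q. Set MR = MC: 209.9 − 0.2Q = 50 + 0.44Q → Q_m = 249.8438.
Price P_m = 209.9 − 0.1·249.8438 = 184.9156; MC(Q_m) = 50 + 0.44·249.8438 = 159.9313.
Competitive Q* = 296.1111, so ΔQ = 46.2673; wedge = 184.9156 − 159.9313 = 24.9843.
The triangle = ½ × 46.2673 × 24.9843 = 577.98.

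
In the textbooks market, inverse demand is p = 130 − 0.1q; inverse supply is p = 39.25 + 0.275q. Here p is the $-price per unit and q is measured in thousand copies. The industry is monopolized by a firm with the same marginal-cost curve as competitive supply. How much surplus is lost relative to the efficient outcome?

$486.68 thousand

Competitive equilibrium: 130 − 0.1q = 39.25 + 0.275q → q* = 242, p* = 105.8.
Marginal revenue: MR = 130 − 0.2q. Set MR = MC: 130 − 0.2q = 39.25 + 0.275q → q_m = 191.0526.
Price p_m = 130 − 0.1·191.0526 = 110.8947; MC(q_m) = 39.25 + 0.275·191.0526 = 91.7895.
Competitive q* = 242, so Δq = 50.9474; wedge = 110.8947 − 91.7895 = 19.1052.
The triangle = ½ × 50.9474 × 19.1052 = $486.68 thousand.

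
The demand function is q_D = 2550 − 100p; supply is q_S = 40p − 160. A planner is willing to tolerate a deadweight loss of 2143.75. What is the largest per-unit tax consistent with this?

12.25

In inverse form: demand p = 25.5 − 0.01q, supply p = 4 + 0.025q.
Competitive equilibrium: 25.5 − 0.01q = 4 + 0.025q → q* = 614.2857, p* = 19.3571.
A tax t gives Δq = t/0.035 and wedge t, so DWL = t²/0.07.
t²/0.07 = 2143.75 → t² = 150.0625 → t = 12.25.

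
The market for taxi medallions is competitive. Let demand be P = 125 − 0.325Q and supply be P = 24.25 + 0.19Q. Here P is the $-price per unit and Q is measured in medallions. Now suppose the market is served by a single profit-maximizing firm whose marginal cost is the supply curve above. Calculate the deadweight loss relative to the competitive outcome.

Competitive equilibrium: 125 − 0.325Q = 24.25 + 0.19Q → Q* = 195.6311, P* = 61.4199.
Marginal revenue: MR = 125 − 0.65Q. Set MR = MC: 125 − 0.65Q = 24.25 + 0.19Q → Q_m = 119.9405.
Price P_m = 125 − 0.325·119.9405 = 86.0193; MC(Q_m) = 24.25 + 0.19·119.9405 = 47.0387.
Competitive Q* = 195.6311, so ΔQ = 75.6906; wedge = 86.0193 − 47.0387 = 38.9806.
Welfare loss = ½ × 75.6906 × 38.9806 = $1475.23.

$1475.23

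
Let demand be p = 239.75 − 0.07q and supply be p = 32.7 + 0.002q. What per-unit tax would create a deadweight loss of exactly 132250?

138

Competitive equilibrium: 239.75 − 0.07q = 32.7 + 0.002q → q* = 2875.6944, p* = 38.4514.
A tax t gives Δq = t/0.072 and wedge t, so DWL = t²/0.144.
t²/0.144 = 132250 → t² = 19044 → t = 138.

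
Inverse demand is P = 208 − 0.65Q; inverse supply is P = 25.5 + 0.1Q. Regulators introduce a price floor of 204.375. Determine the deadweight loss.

Competitive equilibrium: 208 − 0.65Q = 25.5 + 0.1Q → Q* = 243.3333, P* = 49.8333.
At the floor P = 204.375, quantity demanded = (208 − 204.375)/0.65 = 5.5769.
Sellers' marginal cost at Q' = 5.5769: 25.5 + 0.1·5.5769 = 26.0577.
ΔQ = 243.3333 − 5.5769 = 237.7564; wedge = 204.375 − 26.0577 = 178.3173.
Deadweight loss = ½ × 237.7564 × 178.3173 = 21198.04.

21198.04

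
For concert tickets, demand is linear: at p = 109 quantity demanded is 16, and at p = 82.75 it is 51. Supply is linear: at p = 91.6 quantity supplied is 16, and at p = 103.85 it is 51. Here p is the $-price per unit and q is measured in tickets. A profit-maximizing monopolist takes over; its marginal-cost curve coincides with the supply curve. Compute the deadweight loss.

Demand slope = (82.75 − 109)/(51 − 16) = −0.75, so p = 121 − 0.75q.
Supply slope = (103.85 − 91.6)/(51 − 16) = 0.35, so p = 86 + 0.35q.
Competitive equilibrium: 121 − 0.75q = 86 + 0.35q → q* = 31.8182, p* = 97.1364.
Marginal revenue: MR = 121 − 1.5q. Set MR = MC: 121 − 1.5q = 86 + 0.35q → q_m = 18.9189.
Price p_m = 121 − 0.75·18.9189 = 106.8108; MC(q_m) = 86 + 0.35·18.9189 = 92.6216.
Competitive q* = 31.8182, so Δq = 12.8993; wedge = 106.8108 − 92.6216 = 14.1892.
The triangle = ½ × 12.8993 × 14.1892 = $91.52.

$91.52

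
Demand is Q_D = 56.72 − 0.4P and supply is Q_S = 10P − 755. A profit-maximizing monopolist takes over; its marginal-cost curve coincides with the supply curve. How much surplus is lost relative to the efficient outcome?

203.125

In inverse form: demand P = 141.8 − 2.5Q, supply P = 75.5 + 0.1Q.
Competitive equilibrium: 141.8 − 2.5Q = 75.5 + 0.1Q → Q* = 25.5, P* = 78.05.
Marginal revenue: MR = 141.8 − 5Q. Set MR = MC: 141.8 − 5Q = 75.5 + 0.1Q → Q_m = 13.
Price P_m = 141.8 − 2.5·13 = 109.3; MC(Q_m) = 75.5 + 0.1·13 = 76.8.
Competitive Q* = 25.5, so ΔQ = 12.5; wedge = 109.3 − 76.8 = 32.5.
DWL = ½ × 12.5 × 32.5 = 203.125.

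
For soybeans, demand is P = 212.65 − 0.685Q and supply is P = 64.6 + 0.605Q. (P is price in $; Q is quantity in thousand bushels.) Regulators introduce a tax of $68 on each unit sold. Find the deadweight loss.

Competitive equilibrium: 212.65 − 0.685Q = 64.6 + 0.605Q → Q* = 114.7674, P* = 134.0343.
With the tax, the buyer price exceeds the seller price by 68: (212.65 − 0.685Q) − (64.6 + 0.605Q) = 68 → Q' = 62.0543.
ΔQ = 114.7674 − 62.0543 = 52.7131; the wedge equals the tax, 68.
DWL = ½ × 52.7131 × 68 = $1792.25 thousand.

$1792.25 thousand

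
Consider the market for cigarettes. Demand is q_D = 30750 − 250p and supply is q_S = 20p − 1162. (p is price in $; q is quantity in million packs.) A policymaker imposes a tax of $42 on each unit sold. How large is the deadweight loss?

$16333.33 million

In inverse form: demand p = 123 − 0.004q, supply p = 58.1 + 0.05q.
Competitive equilibrium: 123 − 0.004q = 58.1 + 0.05q → q* = 1201.8519, p* = 118.1926.
With the tax, the buyer price exceeds the seller price by 42: (123 − 0.004q) − (58.1 + 0.05q) = 42 → q' = 424.0741.
Δq = 1201.8519 − 424.0741 = 777.7778; the wedge equals the tax, 42.
Deadweight loss = ½ × 777.7778 × 42 = $16333.33 million.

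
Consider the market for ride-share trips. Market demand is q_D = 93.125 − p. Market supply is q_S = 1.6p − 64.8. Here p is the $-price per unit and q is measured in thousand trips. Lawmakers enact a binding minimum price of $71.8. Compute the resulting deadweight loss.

In inverse form: demand p = 93.125 − q, supply p = 40.5 + 0.625q.
Competitive equilibrium: 93.125 − q = 40.5 + 0.625q → q* = 32.3846, p* = 60.7404.
At the floor p = 71.8, quantity demanded = (93.125 − 71.8)/1 = 21.325.
Sellers' marginal cost at q' = 21.325: 40.5 + 0.625·21.325 = 53.8281.
Δq = 32.3846 − 21.325 = 11.0596; wedge = 71.8 − 53.8281 = 17.9719.
Welfare loss = ½ × 11.0596 × 17.9719 = $99.38 thousand.

$99.38 thousand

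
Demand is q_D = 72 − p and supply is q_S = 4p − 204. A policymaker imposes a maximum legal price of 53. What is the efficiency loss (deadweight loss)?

In inverse form: demand p = 72 − q, supply p = 51 + 0.25q.
Competitive equilibrium: 72 − q = 51 + 0.25q → q* = 16.8, p* = 55.2.
At the ceiling p = 53, quantity supplied = (53 − 51)/0.25 = 8.
Willingness to pay at q' = 8: 72 − 1·8 = 64.
Δq = 16.8 − 8 = 8.8; wedge = 64 − 53 = 11.
Welfare loss = ½ × 8.8 × 11 = 48.40.

48.40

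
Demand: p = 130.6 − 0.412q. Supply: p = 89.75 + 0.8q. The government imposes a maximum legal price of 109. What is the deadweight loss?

Competitive equilibrium: 130.6 − 0.412q = 89.75 + 0.8q → q* = 33.7046, p* = 116.7137.
At the ceiling p = 109, quantity supplied = (109 − 89.75)/0.8 = 24.0625.
Willingness to pay at q' = 24.0625: 130.6 − 0.412·24.0625 = 120.6863.
Δq = 33.7046 − 24.0625 = 9.6421; wedge = 120.6863 − 109 = 11.6863.
DWL = ½ × 9.6421 × 11.6863 = 56.34.

56.34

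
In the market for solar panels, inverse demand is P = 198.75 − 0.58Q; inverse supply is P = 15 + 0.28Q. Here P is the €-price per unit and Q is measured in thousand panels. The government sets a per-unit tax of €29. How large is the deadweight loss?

Competitive equilibrium: 198.75 − 0.58Q = 15 + 0.28Q → Q* = 213.6628, P* = 74.8256.
With the tax, the buyer price exceeds the seller price by 29: (198.75 − 0.58Q) − (15 + 0.28Q) = 29 → Q' = 179.9419.
ΔQ = 213.6628 − 179.9419 = 33.7209; the wedge equals the tax, 29.
The triangle = ½ × 33.7209 × 29 = €488.95 thousand.

€488.95 thousand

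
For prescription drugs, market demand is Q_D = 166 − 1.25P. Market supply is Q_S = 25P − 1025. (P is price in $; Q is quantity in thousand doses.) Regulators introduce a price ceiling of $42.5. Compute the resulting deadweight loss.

$2164.34 thousand

In inverse form: demand P = 132.8 − 0.8Q, supply P = 41 + 0.04Q.
Competitive equilibrium: 132.8 − 0.8Q = 41 + 0.04Q → Q* = 109.2857, P* = 45.3714.
At the ceiling P = 42.5, quantity supplied = (42.5 − 41)/0.04 = 37.5.
Willingness to pay at Q' = 37.5: 132.8 − 0.8·37.5 = 102.8.
ΔQ = 109.2857 − 37.5 = 71.7857; wedge = 102.8 − 42.5 = 60.3.
DWL = ½ × 71.7857 × 60.3 = $2164.34 thousand.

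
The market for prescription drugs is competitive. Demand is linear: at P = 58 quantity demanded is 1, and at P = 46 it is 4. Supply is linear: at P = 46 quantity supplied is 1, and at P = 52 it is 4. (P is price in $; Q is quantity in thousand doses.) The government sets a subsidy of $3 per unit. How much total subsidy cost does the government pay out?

$10.50 thousand

Demand slope = (46 − 58)/(4 − 1) = −4, so P = 62 − 4Q.
Supply slope = (52 − 46)/(4 − 1) = 2, so P = 44 + 2Q.
Competitive equilibrium: 62 − 4Q = 44 + 2Q → Q* = 3, P* = 50.
The subsidy lowers effective supply by 3: P = 41 + 2Q.
New quantity: 62 − 4Q = 41 + 2Q → Q' = 3.5.
Total subsidy cost = 3 × 3.5 = $10.50 thousand.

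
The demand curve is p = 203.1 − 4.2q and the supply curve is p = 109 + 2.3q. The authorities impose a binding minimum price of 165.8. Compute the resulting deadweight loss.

101.77

Competitive equilibrium: 203.1 − 4.2q = 109 + 2.3q → q* = 14.4769, p* = 142.2969.
At the floor p = 165.8, quantity demanded = (203.1 − 165.8)/4.2 = 8.881.
Sellers' marginal cost at q' = 8.881: 109 + 2.3·8.881 = 129.4263.
Δq = 14.4769 − 8.881 = 5.5959; wedge = 165.8 − 129.4263 = 36.3737.
The triangle = ½ × 5.5959 × 36.3737 = 101.77.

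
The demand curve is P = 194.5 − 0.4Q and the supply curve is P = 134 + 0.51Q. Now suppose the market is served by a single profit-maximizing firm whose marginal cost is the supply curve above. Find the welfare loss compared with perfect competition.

Competitive equilibrium: 194.5 − 0.4Q = 134 + 0.51Q → Q* = 66.4835, P* = 167.9066.
Marginal revenue: MR = 194.5 − 0.8Q. Set MR = MC: 194.5 − 0.8Q = 134 + 0.51Q → Q_m = 46.1832.
Price P_m = 194.5 − 0.4·46.1832 = 176.0267; MC(Q_m) = 134 + 0.51·46.1832 = 157.5534.
Competitive Q* = 66.4835, so ΔQ = 20.3003; wedge = 176.0267 − 157.5534 = 18.4733.
Deadweight loss = ½ × 20.3003 × 18.4733 = 187.51.

187.51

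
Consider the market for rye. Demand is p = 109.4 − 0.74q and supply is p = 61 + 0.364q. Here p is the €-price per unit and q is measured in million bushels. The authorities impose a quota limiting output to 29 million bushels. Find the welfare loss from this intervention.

€121.57 million

Competitive equilibrium: 109.4 − 0.74q = 61 + 0.364q → q* = 43.8406, p* = 76.958.
At q = 29: demand price = 109.4 − 0.74·29 = 87.94; supply price = 61 + 0.364·29 = 71.556.
Δq = 43.8406 − 29 = 14.8406; wedge = 87.94 − 71.556 = 16.384.
Welfare loss = ½ × 14.8406 × 16.384 = €121.57 million.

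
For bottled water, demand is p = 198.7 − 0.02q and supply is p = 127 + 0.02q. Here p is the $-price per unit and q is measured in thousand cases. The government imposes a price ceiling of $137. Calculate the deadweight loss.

Competitive equilibrium: 198.7 − 0.02q = 127 + 0.02q → q* = 1792.5, p* = 162.85.
At the ceiling p = 137, quantity supplied = (137 − 127)/0.02 = 500.
Willingness to pay at q' = 500: 198.7 − 0.02·500 = 188.7.
Δq = 1792.5 − 500 = 1292.5; wedge = 188.7 − 137 = 51.7.
DWL = ½ × 1292.5 × 51.7 = $33411.125 thousand.

$33411.125 thousand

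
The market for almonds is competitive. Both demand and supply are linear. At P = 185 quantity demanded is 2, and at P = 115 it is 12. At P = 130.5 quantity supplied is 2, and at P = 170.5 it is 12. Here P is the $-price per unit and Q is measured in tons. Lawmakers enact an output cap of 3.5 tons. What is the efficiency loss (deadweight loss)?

Demand slope = (115 − 185)/(12 − 2) = −7, so P = 199 − 7Q.
Supply slope = (170.5 − 130.5)/(12 − 2) = 4, so P = 122.5 + 4Q.
Competitive equilibrium: 199 − 7Q = 122.5 + 4Q → Q* = 6.9545, P* = 150.3182.
At Q = 3.5: demand price = 199 − 7·3.5 = 174.5; supply price = 122.5 + 4·3.5 = 136.5.
ΔQ = 6.9545 − 3.5 = 3.4545; wedge = 174.5 − 136.5 = 38.
Welfare loss = ½ × 3.4545 × 38 = $65.64.

$65.64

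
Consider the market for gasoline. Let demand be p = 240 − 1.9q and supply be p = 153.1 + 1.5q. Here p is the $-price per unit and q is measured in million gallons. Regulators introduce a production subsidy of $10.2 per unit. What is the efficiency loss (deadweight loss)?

$15.30 million

Competitive equilibrium: 240 − 1.9q = 153.1 + 1.5q → q* = 25.5588, p* = 191.4382.
The subsidy lowers effective supply by 10.2: p = 142.9 + 1.5q.
New quantity: 240 − 1.9q = 142.9 + 1.5q → q' = 28.5588.
Overproduction Δq = 28.5588 − 25.5588 = 3; wedge = subsidy = 10.2.
Deadweight loss = ½ × 3 × 10.2 = $15.30 million.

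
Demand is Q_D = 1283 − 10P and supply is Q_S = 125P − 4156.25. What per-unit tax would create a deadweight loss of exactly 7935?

41.4

In inverse form: demand P = 128.3 − 0.1Q, supply P = 33.25 + 0.008Q.
Competitive equilibrium: 128.3 − 0.1Q = 33.25 + 0.008Q → Q* = 880.0926, P* = 40.2907.
A tax t gives ΔQ = t/0.108 and wedge t, so DWL = t²/0.216.
t²/0.216 = 7935 → t² = 1713.96 → t = 41.4.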